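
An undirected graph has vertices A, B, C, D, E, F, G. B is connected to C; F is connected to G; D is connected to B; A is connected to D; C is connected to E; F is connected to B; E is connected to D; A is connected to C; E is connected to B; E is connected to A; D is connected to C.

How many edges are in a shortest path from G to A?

4

Distance 0: G.
Distance 1: F.
Distance 2: B.
Distance 3: C, D, E.
Distance 4: A — contains A.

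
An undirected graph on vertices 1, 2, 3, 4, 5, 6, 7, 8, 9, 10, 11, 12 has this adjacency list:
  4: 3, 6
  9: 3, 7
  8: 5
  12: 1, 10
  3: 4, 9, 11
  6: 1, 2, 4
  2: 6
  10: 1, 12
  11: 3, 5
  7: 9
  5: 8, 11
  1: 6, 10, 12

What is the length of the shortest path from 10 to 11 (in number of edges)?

Distance 0: 10.
Distance 1: 1, 12.
Distance 2: 6.
Distance 3: 2, 4.
Distance 4: 3.
Distance 5: 9, 11 — contains 11.

5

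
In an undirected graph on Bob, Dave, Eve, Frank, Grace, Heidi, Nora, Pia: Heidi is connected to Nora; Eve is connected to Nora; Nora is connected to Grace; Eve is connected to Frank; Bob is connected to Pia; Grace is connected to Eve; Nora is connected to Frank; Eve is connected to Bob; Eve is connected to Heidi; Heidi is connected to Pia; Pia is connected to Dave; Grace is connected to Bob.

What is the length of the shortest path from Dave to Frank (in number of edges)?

Distance 0: Dave.
Distance 1: Pia.
Distance 2: Bob, Heidi.
Distance 3: Eve, Grace, Nora.
Distance 4: Frank — contains Frank.

4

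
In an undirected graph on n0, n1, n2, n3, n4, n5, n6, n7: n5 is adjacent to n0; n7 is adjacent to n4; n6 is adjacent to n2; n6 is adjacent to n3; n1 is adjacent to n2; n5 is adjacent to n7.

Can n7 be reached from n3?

Explore from n3.
Distance 1: reach n6.
Distance 2: reach n2.
Distance 3: reach n1.
The search is exhausted without reaching n7; it lies in a different component.

No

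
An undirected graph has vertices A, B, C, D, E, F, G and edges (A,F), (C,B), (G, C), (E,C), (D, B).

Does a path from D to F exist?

No

Explore from D.
Distance 1: reach B.
Distance 2: reach C.
Distance 3: reach E, G.
The search is exhausted without reaching F; it lies in a different component.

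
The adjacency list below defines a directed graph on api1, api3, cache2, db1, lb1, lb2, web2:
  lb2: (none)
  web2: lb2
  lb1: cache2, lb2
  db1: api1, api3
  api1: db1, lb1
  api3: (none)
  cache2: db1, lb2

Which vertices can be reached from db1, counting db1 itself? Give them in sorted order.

Start at db1.
Its neighbours: api1, api3.
Then their neighbours: lb1.
Then next layer: cache2, lb2.
Nothing further is reachable.

api1, api3, cache2, db1, lb1, lb2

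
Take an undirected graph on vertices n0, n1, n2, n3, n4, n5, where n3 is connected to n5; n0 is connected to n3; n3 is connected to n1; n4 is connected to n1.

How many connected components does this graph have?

2

From n0: component {n0, n1, n3, n4, n5}.
From n2: component {n2}.
That's 2 components.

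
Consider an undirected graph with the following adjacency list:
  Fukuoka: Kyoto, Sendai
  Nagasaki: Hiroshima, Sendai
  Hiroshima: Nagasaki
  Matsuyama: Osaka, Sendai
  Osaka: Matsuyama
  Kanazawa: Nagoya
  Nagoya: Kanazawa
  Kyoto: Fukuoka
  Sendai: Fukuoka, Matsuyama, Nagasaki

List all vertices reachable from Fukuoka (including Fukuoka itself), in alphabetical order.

Start at Fukuoka.
Its neighbours: Kyoto, Sendai.
Then their neighbours: Matsuyama, Nagasaki.
Then next layer: Hiroshima, Osaka.
Nothing further is reachable.

Fukuoka, Hiroshima, Kyoto, Matsuyama, Nagasaki, Osaka, Sendai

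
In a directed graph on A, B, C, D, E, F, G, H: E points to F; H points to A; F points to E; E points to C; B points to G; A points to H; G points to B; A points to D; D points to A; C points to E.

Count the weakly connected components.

From A: component {A, D, H}.
From B: component {B, G}.
From C: component {C, E, F}.
That's 3 components.

3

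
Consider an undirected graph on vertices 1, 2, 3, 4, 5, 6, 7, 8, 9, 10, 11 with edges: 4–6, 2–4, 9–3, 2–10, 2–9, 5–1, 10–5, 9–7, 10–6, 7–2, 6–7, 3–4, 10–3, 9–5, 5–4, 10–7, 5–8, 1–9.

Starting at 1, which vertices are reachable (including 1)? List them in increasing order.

1, 2, 3, 4, 5, 6, 7, 8, 9, 10

Start at 1.
Its neighbours: 5, 9.
Then their neighbours: 2, 3, 4, 7, 8, 10.
Then next layer: 6.
Nothing further is reachable.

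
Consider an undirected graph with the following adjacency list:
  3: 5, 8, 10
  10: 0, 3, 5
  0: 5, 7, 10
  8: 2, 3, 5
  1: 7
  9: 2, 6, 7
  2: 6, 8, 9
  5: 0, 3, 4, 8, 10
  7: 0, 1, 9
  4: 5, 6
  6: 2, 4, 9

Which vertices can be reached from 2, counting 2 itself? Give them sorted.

Start at 2.
Its neighbours: 6, 8, 9.
Then their neighbours: 3, 4, 5, 7.
Then next layer: 0, 1, 10.
Every vertex is now reached.

0, 1, 2, 3, 4, 5, 6, 7, 8, 9, 10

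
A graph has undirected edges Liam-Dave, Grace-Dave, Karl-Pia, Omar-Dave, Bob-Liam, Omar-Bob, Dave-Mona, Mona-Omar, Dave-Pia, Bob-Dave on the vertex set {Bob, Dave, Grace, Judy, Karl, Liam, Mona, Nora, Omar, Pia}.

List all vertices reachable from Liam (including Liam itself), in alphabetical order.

Bob, Dave, Grace, Karl, Liam, Mona, Omar, Pia

Start at Liam.
Its neighbours: Bob, Dave.
Then their neighbours: Grace, Mona, Omar, Pia.
Then next layer: Karl.
Nothing further is reachable.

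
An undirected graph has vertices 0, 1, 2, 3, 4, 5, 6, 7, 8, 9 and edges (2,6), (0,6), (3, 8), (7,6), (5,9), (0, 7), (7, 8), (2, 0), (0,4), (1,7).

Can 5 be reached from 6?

Explore from 6.
Distance 1: reach 0, 2, 7.
Distance 2: reach 1, 4, 8.
Distance 3: reach 3.
The search is exhausted without reaching 5; it lies in a different component.

No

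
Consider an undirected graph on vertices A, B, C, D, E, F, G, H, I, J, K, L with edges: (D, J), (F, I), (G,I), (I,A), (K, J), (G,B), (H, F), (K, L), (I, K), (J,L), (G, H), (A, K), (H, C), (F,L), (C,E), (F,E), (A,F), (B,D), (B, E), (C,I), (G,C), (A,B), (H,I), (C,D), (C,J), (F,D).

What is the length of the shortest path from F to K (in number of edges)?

Distance 0: F.
Distance 1: A, D, E, H, I, L.
Distance 2: B, C, G, J, K — contains K.

2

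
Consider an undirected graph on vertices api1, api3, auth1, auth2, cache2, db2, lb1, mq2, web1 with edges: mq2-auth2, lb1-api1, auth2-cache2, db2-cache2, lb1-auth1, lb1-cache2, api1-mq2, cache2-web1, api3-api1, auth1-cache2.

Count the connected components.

1

From api1: component {api1, api3, auth1, auth2, cache2, db2, lb1, mq2, web1}.
That's 1 component.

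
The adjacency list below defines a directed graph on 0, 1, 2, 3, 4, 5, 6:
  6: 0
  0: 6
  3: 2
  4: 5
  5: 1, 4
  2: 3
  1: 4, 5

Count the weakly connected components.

3

From 0: component {0, 6}.
From 1: component {1, 4, 5}.
From 2: component {2, 3}.
That's 3 components.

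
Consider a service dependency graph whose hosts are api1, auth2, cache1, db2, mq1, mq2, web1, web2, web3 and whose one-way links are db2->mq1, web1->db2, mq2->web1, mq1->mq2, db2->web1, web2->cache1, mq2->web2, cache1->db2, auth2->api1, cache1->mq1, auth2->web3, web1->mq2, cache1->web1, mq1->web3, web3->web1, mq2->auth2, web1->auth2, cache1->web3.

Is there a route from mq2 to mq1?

Explore from mq2.
Distance 1: reach auth2, web1, web2.
Distance 2: reach api1, cache1, db2, web3.
Distance 3: reach mq1.
Found mq1.

Yes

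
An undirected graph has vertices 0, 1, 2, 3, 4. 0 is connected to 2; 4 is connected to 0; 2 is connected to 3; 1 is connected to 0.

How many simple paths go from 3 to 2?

3–2

1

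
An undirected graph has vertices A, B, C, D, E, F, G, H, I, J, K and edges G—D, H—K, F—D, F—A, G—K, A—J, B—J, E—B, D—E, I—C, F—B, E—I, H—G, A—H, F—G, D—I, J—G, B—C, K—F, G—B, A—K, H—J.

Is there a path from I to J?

Explore from I.
Distance 1: reach C, D, E.
Distance 2: reach B, F, G.
Distance 3: reach A, H, J, K.
Found J.

Yes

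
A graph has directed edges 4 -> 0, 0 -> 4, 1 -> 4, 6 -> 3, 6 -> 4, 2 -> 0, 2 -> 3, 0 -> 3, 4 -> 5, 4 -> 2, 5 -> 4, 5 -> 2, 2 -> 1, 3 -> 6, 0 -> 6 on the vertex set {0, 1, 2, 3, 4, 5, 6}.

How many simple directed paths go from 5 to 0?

5

5→2→0
5→2→1→4→0
5→2→3→6→4→0
5→4→0
5→4→2→0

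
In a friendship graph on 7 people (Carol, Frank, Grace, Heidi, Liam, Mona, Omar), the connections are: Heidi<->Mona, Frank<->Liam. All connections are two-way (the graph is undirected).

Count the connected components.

5

From Carol: component {Carol}.
From Frank: component {Frank, Liam}.
From Grace: component {Grace}.
From Heidi: component {Heidi, Mona}.
From Omar: component {Omar}.
That's 5 components.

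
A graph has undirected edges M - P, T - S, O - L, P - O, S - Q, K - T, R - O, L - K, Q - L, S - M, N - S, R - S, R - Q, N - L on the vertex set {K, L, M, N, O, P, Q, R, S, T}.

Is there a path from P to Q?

Yes

Explore from P.
Distance 1: reach M, O.
Distance 2: reach L, R, S.
Distance 3: reach K, N, Q, T.
Found Q.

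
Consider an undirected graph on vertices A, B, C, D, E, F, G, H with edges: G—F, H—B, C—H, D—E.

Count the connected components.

From A: component {A}.
From B: component {B, C, H}.
From D: component {D, E}.
From F: component {F, G}.
That's 4 components.

4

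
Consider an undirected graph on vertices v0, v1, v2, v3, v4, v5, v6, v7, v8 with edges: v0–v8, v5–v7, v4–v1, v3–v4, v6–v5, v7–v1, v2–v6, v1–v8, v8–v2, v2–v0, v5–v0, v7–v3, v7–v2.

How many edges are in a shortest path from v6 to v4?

4

Distance 0: v6.
Distance 1: v2, v5.
Distance 2: v0, v7, v8.
Distance 3: v1, v3.
Distance 4: v4 — contains v4.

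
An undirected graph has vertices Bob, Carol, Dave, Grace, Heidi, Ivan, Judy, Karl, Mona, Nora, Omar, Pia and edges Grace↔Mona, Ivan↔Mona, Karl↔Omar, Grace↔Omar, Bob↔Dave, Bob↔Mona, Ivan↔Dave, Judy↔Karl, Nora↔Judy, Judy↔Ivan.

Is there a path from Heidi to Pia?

No

Heidi has no edges, so nothing is reachable from it.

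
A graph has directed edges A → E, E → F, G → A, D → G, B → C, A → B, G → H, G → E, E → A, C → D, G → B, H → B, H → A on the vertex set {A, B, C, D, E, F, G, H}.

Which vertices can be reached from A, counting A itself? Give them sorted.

Start at A.
Its neighbours: B, E.
Then their neighbours: C, F.
Then next layer: D.
Then next layer: G.
Then next layer: H.
Every vertex is now reached.

A, B, C, D, E, F, G, H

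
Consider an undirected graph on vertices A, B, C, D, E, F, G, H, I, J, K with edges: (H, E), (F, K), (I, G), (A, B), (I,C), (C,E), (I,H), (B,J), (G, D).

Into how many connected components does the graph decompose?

3

From A: component {A, B, J}.
From C: component {C, D, E, G, H, I}.
From F: component {F, K}.
That's 3 components.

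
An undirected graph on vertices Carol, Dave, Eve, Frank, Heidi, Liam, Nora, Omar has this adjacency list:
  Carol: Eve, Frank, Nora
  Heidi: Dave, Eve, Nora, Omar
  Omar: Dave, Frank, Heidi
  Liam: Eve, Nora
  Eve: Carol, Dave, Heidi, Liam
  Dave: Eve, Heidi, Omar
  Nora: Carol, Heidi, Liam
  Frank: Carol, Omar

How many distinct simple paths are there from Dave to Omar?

12

Dave–Eve–Carol–Frank–Omar
Dave–Eve–Carol–Nora–Heidi–Omar
Dave–Eve–Heidi–Nora–Carol–Frank–Omar
Dave–Eve–Heidi–Omar
Dave–Eve–Liam–Nora–Carol–Frank–Omar
Dave–Eve–Liam–Nora–Heidi–Omar
Dave–Heidi–Eve–Carol–Frank–Omar
Dave–Heidi–Eve–Liam–Nora–Carol–Frank–Omar
Dave–Heidi–Nora–Carol–Frank–Omar
Dave–Heidi–Nora–Liam–Eve–Carol–Frank–Omar
Dave–Heidi–Omar
Dave–Omar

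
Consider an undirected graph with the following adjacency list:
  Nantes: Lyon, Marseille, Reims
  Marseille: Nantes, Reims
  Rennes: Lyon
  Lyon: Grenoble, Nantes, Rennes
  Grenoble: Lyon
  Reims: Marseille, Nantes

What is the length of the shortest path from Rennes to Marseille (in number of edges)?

Distance 0: Rennes.
Distance 1: Lyon.
Distance 2: Grenoble, Nantes.
Distance 3: Marseille, Reims — contains Marseille.

3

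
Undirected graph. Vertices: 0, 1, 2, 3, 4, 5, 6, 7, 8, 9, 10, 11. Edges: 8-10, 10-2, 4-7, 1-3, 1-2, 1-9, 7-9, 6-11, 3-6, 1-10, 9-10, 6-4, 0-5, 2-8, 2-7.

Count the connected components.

2

From 0: component {0, 5}.
From 1: component {1, 2, 3, 4, 6, 7, 8, 9, 10, 11}.
That's 2 components.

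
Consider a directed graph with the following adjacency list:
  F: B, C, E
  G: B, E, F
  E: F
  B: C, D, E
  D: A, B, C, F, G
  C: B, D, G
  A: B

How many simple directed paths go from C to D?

C→B→D
C→D
C→G→B→D
C→G→E→F→B→D
C→G→F→B→D

5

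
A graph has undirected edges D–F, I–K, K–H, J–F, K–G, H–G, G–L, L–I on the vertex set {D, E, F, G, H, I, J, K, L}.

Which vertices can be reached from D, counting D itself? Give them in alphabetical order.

Start at D.
Its neighbours: F.
Then their neighbours: J.
Nothing further is reachable.

D, F, J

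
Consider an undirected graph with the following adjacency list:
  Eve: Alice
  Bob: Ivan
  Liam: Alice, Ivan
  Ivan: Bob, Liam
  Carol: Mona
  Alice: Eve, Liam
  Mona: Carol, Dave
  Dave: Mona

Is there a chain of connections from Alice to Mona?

No

Explore from Alice.
Distance 1: reach Eve, Liam.
Distance 2: reach Ivan.
Distance 3: reach Bob.
The search is exhausted without reaching Mona; it lies in a different component.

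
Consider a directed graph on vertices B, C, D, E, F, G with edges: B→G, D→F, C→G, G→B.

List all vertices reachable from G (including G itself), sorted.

Start at G.
Its neighbours: B.
Nothing further is reachable.

B, G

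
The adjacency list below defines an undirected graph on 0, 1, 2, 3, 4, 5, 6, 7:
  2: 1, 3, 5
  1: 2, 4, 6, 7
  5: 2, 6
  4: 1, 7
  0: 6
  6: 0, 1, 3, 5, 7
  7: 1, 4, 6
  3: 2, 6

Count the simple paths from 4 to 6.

4–1–2–3–6
4–1–2–5–6
4–1–6
4–1–7–6
4–7–1–2–3–6
4–7–1–2–5–6
4–7–1–6
4–7–6

8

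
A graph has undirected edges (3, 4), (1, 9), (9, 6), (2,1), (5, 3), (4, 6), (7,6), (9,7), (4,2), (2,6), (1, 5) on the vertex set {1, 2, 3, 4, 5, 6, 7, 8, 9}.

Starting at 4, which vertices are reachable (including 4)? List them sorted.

1, 2, 3, 4, 5, 6, 7, 9

Start at 4.
Its neighbours: 2, 3, 6.
Then their neighbours: 1, 5, 7, 9.
Nothing further is reachable.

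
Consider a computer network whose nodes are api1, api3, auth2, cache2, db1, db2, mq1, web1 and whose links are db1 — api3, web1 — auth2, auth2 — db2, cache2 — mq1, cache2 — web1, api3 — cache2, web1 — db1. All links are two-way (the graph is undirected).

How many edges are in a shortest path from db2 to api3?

4

Distance 0: db2.
Distance 1: auth2.
Distance 2: web1.
Distance 3: cache2, db1.
Distance 4: api3, mq1 — contains api3.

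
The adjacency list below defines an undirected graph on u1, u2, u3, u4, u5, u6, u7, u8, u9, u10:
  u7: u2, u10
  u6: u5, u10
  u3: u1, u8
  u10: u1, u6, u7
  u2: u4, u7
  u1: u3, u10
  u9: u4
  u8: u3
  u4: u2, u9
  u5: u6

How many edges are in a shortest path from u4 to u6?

4

Distance 0: u4.
Distance 1: u2, u9.
Distance 2: u7.
Distance 3: u10.
Distance 4: u1, u6 — contains u6.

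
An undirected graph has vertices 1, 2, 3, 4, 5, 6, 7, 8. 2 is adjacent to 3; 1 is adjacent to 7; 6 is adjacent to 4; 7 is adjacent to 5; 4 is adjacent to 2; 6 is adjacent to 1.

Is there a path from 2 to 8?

Explore from 2.
Distance 1: reach 3, 4.
Distance 2: reach 6.
Distance 3: reach 1.
Distance 4: reach 7.
Distance 5: reach 5.
The search is exhausted without reaching 8; it lies in a different component.

No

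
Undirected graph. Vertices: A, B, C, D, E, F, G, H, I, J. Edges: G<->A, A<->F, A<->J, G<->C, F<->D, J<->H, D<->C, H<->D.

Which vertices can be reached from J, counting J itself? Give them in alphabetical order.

Start at J.
Its neighbours: A, H.
Then their neighbours: D, F, G.
Then next layer: C.
Nothing further is reachable.

A, C, D, F, G, H, J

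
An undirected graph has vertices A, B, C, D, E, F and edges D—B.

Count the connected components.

5

From A: component {A}.
From B: component {B, D}.
From C: component {C}.
From E: component {E}.
From F: component {F}.
That's 5 components.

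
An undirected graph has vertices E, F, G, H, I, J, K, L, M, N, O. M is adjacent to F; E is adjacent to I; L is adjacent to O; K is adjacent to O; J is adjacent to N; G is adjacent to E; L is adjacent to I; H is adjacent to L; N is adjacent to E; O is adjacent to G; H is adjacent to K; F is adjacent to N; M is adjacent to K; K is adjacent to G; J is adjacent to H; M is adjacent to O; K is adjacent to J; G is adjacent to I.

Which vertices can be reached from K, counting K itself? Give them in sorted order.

Start at K.
Its neighbours: G, H, J, M, O.
Then their neighbours: E, F, I, L, N.
Every vertex is now reached.

E, F, G, H, I, J, K, L, M, N, O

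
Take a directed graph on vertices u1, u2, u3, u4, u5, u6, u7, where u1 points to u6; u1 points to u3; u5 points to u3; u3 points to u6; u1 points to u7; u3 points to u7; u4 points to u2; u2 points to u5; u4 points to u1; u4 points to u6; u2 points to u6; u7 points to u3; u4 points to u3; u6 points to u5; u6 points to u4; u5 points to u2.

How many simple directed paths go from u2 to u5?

2

u2→u5
u2→u6→u5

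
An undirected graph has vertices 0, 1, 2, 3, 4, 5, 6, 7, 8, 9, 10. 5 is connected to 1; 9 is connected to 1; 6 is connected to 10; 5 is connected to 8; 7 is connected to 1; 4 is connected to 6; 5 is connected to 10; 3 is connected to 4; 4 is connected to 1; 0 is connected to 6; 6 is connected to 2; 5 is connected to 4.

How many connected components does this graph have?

1

From 0: component {0, 1, 2, 3, 4, 5, 6, 7, 8, 9, 10}.
That's 1 component.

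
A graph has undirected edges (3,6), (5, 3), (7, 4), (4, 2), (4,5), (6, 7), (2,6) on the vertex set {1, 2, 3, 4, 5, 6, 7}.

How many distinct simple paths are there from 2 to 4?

3

2–4
2–6–3–5–4
2–6–7–4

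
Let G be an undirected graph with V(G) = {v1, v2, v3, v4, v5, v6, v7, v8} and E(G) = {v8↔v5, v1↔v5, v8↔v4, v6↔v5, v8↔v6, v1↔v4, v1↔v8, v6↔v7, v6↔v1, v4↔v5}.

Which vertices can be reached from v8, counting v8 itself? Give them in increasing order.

Start at v8.
Its neighbours: v1, v4, v5, v6.
Then their neighbours: v7.
Nothing further is reachable.

v1, v4, v5, v6, v7, v8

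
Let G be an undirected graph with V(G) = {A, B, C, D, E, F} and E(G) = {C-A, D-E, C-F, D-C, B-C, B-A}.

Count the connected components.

1

From A: component {A, B, C, D, E, F}.
That's 1 component.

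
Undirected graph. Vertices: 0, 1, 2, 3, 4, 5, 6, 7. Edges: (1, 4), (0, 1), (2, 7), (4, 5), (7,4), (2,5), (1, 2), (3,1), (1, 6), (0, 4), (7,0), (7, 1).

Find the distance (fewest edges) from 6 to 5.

3

Distance 0: 6.
Distance 1: 1.
Distance 2: 0, 2, 3, 4, 7.
Distance 3: 5 — contains 5.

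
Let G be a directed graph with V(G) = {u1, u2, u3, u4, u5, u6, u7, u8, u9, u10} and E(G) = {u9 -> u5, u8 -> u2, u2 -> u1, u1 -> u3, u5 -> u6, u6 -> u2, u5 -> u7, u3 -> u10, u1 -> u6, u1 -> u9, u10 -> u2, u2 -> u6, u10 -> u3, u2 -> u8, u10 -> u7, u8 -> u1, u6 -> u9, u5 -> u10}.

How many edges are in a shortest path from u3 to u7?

2

Distance 0: u3.
Distance 1: u10.
Distance 2: u2, u7 — contains u7.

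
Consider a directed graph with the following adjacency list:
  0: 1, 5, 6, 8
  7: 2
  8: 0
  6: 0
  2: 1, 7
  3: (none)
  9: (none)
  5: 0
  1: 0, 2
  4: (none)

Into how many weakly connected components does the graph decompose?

4

From 0: component {0, 1, 2, 5, 6, 7, 8}.
From 3: component {3}.
From 4: component {4}.
From 9: component {9}.
That's 4 components.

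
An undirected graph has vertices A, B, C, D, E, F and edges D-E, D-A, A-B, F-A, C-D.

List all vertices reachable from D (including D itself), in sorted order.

Start at D.
Its neighbours: A, C, E.
Then their neighbours: B, F.
Every vertex is now reached.

A, B, C, D, E, F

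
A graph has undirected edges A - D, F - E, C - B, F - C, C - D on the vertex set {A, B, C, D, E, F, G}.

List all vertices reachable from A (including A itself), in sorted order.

Start at A.
Its neighbours: D.
Then their neighbours: C.
Then next layer: B, F.
Then next layer: E.
Nothing further is reachable.

A, B, C, D, E, F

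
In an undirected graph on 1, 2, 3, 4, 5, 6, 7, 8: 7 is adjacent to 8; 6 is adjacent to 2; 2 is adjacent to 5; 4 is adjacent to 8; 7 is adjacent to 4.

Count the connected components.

From 1: component {1}.
From 2: component {2, 5, 6}.
From 3: component {3}.
From 4: component {4, 7, 8}.
That's 4 components.

4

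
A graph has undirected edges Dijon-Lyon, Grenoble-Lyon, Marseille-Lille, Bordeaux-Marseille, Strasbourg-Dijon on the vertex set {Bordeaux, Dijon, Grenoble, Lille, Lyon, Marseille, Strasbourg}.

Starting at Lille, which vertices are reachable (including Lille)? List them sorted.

Bordeaux, Lille, Marseille

Start at Lille.
Its neighbours: Marseille.
Then their neighbours: Bordeaux.
Nothing further is reachable.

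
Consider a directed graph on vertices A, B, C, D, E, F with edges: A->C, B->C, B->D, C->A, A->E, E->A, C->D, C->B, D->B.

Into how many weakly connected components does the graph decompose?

2

From A: component {A, B, C, D, E}.
From F: component {F}.
That's 2 components.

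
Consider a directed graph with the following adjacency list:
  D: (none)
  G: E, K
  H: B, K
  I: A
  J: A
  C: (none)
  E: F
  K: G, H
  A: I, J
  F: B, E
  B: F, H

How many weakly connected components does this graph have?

4

From A: component {A, I, J}.
From B: component {B, E, F, G, H, K}.
From C: component {C}.
From D: component {D}.
That's 4 components.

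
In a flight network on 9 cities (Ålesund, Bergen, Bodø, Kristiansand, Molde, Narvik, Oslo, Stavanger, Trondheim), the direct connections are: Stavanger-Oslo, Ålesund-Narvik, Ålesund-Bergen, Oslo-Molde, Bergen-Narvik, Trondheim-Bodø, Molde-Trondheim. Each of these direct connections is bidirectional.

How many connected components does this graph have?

3

From Ålesund: component {Ålesund, Bergen, Narvik}.
From Bodø: component {Bodø, Molde, Oslo, Stavanger, Trondheim}.
From Kristiansand: component {Kristiansand}.
That's 3 components.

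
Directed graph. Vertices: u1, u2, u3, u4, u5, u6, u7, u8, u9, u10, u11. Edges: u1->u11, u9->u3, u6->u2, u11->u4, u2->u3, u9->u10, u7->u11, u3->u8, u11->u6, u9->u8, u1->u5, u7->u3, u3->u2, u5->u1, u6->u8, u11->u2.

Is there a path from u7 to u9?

No

Explore from u7.
Distance 1: reach u3, u11.
Distance 2: reach u2, u4, u6, u8.
The search from u7 is exhausted; no directed path reaches u9.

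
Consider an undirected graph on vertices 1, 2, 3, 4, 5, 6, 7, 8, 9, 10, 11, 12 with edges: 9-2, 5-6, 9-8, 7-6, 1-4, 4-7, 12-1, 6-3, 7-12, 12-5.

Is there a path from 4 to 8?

Explore from 4.
Distance 1: reach 1, 7.
Distance 2: reach 6, 12.
Distance 3: reach 3, 5.
The search is exhausted without reaching 8; it lies in a different component.

No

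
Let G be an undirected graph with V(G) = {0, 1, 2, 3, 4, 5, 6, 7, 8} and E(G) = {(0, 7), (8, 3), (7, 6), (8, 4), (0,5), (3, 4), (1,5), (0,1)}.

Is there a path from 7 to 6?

Yes

Explore from 7.
Distance 1: reach 0, 6.
Found 6.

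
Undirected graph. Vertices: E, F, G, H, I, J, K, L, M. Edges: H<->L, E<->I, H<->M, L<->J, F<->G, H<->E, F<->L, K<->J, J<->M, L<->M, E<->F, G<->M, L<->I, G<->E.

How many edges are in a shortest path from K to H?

3

Distance 0: K.
Distance 1: J.
Distance 2: L, M.
Distance 3: F, G, H, I — contains H.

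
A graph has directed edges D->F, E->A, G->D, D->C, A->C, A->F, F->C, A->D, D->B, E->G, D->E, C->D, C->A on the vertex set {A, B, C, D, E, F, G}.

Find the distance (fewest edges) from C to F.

2

Distance 0: C.
Distance 1: A, D.
Distance 2: B, E, F — contains F.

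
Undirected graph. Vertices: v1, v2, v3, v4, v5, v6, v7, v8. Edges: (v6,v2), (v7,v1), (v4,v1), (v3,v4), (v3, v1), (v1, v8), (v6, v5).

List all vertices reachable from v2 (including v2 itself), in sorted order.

Start at v2.
Its neighbours: v6.
Then their neighbours: v5.
Nothing further is reachable.

v2, v5, v6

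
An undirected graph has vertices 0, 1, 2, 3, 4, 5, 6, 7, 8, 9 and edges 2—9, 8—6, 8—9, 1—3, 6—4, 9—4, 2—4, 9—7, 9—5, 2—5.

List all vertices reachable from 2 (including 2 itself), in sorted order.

Start at 2.
Its neighbours: 4, 5, 9.
Then their neighbours: 6, 7, 8.
Nothing further is reachable.

2, 4, 5, 6, 7, 8, 9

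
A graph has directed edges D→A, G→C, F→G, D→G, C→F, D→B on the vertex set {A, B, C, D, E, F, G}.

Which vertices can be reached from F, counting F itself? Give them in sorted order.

Start at F.
Its neighbours: G.
Then their neighbours: C.
Nothing further is reachable.

C, F, G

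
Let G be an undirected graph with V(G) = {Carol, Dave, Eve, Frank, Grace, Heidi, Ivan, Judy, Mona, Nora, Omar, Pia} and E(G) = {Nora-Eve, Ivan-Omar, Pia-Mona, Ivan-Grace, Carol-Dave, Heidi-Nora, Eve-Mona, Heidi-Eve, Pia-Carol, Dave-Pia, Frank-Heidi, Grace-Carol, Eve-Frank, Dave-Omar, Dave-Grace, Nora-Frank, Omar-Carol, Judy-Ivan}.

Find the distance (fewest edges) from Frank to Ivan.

Distance 0: Frank.
Distance 1: Eve, Heidi, Nora.
Distance 2: Mona.
Distance 3: Pia.
Distance 4: Carol, Dave.
Distance 5: Grace, Omar.
Distance 6: Ivan — contains Ivan.

6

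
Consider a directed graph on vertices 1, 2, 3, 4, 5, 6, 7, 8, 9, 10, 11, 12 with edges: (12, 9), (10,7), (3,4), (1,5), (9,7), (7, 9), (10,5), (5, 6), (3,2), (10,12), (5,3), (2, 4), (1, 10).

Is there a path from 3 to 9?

Explore from 3.
Distance 1: reach 2, 4.
The search from 3 is exhausted; no directed path reaches 9.

No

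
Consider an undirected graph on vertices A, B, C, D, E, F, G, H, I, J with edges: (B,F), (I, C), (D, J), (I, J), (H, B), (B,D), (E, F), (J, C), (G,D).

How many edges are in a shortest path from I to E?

Distance 0: I.
Distance 1: C, J.
Distance 2: D.
Distance 3: B, G.
Distance 4: F, H.
Distance 5: E — contains E.

5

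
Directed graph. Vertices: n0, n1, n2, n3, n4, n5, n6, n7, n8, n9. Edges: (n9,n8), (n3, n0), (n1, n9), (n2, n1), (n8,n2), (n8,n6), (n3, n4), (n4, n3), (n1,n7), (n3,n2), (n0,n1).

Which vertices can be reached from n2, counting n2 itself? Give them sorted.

Start at n2.
Its neighbours: n1.
Then their neighbours: n7, n9.
Then next layer: n8.
Then next layer: n6.
Nothing further is reachable.

n1, n2, n6, n7, n8, n9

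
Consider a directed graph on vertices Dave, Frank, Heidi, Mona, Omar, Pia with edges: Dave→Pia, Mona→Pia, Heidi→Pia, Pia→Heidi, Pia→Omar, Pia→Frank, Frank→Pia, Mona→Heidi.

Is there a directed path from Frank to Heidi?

Yes

Explore from Frank.
Distance 1: reach Pia.
Distance 2: reach Heidi, Omar.
Found Heidi.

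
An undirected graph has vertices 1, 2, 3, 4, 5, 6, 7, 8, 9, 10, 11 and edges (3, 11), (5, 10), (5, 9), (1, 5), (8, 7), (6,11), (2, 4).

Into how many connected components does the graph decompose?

From 1: component {1, 5, 9, 10}.
From 2: component {2, 4}.
From 3: component {3, 6, 11}.
From 7: component {7, 8}.
That's 4 components.

4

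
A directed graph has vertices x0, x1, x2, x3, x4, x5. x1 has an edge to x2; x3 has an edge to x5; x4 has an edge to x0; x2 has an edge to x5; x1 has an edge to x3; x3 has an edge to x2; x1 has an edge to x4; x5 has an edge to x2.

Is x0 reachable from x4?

Explore from x4.
Distance 1: reach x0.
Found x0.

Yes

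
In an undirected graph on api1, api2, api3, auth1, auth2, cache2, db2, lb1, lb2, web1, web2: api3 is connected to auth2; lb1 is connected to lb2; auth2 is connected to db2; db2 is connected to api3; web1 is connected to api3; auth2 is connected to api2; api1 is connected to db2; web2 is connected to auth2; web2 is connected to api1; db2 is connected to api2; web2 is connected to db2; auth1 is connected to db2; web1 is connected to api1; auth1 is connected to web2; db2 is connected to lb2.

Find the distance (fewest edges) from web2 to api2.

2

Distance 0: web2.
Distance 1: api1, auth1, auth2, db2.
Distance 2: api2, api3, lb2, web1 — contains api2.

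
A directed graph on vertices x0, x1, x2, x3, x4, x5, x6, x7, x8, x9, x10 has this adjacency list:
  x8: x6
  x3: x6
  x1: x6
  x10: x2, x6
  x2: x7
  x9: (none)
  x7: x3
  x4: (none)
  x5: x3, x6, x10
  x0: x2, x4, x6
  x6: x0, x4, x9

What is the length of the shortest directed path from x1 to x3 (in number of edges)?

Distance 0: x1.
Distance 1: x6.
Distance 2: x0, x4, x9.
Distance 3: x2.
Distance 4: x7.
Distance 5: x3 — contains x3.

5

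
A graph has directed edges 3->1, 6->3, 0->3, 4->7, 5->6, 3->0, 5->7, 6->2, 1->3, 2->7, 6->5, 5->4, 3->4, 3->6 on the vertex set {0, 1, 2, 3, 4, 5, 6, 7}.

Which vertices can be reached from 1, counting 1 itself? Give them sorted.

Start at 1.
Its neighbours: 3.
Then their neighbours: 0, 4, 6.
Then next layer: 2, 5, 7.
Every vertex is now reached.

0, 1, 2, 3, 4, 5, 6, 7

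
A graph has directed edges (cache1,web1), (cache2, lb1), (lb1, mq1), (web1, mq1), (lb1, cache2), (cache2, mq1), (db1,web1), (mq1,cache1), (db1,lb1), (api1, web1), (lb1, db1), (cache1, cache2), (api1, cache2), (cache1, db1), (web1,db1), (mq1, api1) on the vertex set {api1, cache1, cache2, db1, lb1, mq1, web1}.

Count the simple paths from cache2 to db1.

7

cache2→lb1→db1
cache2→lb1→mq1→api1→web1→db1
cache2→lb1→mq1→cache1→db1
cache2→lb1→mq1→cache1→web1→db1
cache2→mq1→api1→web1→db1
cache2→mq1→cache1→db1
cache2→mq1→cache1→web1→db1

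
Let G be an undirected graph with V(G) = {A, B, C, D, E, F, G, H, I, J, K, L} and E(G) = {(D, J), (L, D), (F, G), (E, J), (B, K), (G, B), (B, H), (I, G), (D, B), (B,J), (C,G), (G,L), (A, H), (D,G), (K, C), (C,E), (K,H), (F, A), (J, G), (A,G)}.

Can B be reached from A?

Explore from A.
Distance 1: reach F, G, H.
Distance 2: reach B, C, D, I, J, K, L.
Found B.

Yes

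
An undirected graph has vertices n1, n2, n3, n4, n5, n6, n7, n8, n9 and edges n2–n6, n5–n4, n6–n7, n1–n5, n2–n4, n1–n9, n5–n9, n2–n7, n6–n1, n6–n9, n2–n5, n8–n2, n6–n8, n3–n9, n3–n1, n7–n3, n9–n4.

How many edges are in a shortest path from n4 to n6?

2

Distance 0: n4.
Distance 1: n2, n5, n9.
Distance 2: n1, n3, n6, n7, n8 — contains n6.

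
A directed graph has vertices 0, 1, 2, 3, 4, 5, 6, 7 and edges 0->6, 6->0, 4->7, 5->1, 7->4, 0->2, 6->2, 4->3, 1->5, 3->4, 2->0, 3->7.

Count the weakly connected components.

3

From 0: component {0, 2, 6}.
From 1: component {1, 5}.
From 3: component {3, 4, 7}.
That's 3 components.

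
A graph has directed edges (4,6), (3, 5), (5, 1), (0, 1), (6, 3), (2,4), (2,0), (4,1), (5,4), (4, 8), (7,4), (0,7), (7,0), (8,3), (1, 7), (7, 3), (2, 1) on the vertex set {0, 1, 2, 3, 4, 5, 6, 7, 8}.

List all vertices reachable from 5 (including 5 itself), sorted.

0, 1, 3, 4, 5, 6, 7, 8

Start at 5.
Its neighbours: 1, 4.
Then their neighbours: 6, 7, 8.
Then next layer: 0, 3.
Nothing further is reachable.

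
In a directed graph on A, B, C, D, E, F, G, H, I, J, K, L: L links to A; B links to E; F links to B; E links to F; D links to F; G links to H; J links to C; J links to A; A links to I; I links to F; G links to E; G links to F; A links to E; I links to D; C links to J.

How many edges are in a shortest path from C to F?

Distance 0: C.
Distance 1: J.
Distance 2: A.
Distance 3: E, I.
Distance 4: D, F — contains F.

4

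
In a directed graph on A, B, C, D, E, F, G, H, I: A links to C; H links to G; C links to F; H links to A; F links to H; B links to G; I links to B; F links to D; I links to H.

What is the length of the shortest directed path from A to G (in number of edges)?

Distance 0: A.
Distance 1: C.
Distance 2: F.
Distance 3: D, H.
Distance 4: G — contains G.

4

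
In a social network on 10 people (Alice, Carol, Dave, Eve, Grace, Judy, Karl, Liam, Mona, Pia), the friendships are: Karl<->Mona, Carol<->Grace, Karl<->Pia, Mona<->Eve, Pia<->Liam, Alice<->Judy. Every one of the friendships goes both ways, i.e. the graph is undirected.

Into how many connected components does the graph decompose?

From Alice: component {Alice, Judy}.
From Carol: component {Carol, Grace}.
From Dave: component {Dave}.
From Eve: component {Eve, Karl, Liam, Mona, Pia}.
That's 4 components.

4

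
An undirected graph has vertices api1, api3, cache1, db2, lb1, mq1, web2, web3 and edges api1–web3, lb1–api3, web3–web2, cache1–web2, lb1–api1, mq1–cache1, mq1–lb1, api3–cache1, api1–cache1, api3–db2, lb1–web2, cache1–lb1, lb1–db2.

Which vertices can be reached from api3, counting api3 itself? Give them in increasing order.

api1, api3, cache1, db2, lb1, mq1, web2, web3

Start at api3.
Its neighbours: cache1, db2, lb1.
Then their neighbours: api1, mq1, web2.
Then next layer: web3.
Every vertex is now reached.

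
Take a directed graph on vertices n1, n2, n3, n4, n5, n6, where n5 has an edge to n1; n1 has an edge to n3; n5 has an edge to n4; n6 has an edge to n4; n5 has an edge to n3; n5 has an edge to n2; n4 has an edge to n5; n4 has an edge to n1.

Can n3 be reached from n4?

Yes

Explore from n4.
Distance 1: reach n1, n5.
Distance 2: reach n2, n3.
Found n3.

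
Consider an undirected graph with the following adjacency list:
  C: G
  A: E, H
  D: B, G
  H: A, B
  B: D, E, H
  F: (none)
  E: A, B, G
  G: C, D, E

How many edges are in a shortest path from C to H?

Distance 0: C.
Distance 1: G.
Distance 2: D, E.
Distance 3: A, B.
Distance 4: H — contains H.

4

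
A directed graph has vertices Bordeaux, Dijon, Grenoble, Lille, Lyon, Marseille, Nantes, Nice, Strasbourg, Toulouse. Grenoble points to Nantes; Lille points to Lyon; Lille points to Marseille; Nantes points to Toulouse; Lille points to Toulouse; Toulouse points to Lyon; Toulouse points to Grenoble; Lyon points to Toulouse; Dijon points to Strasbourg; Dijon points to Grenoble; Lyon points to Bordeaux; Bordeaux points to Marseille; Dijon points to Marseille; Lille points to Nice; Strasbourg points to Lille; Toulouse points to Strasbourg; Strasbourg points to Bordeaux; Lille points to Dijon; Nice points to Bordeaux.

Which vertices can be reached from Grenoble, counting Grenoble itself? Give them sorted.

Bordeaux, Dijon, Grenoble, Lille, Lyon, Marseille, Nantes, Nice, Strasbourg, Toulouse

Start at Grenoble.
Its neighbours: Nantes.
Then their neighbours: Toulouse.
Then next layer: Lyon, Strasbourg.
Then next layer: Bordeaux, Lille.
Then next layer: Dijon, Marseille, Nice.
Every vertex is now reached.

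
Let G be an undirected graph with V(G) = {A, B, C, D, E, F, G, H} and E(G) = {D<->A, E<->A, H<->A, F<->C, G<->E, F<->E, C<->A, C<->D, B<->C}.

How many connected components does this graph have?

From A: component {A, B, C, D, E, F, G, H}.
That's 1 component.

1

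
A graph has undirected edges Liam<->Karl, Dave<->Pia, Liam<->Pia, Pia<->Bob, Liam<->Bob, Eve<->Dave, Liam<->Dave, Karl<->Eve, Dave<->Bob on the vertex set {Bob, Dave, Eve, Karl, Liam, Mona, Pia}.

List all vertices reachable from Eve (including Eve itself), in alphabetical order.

Start at Eve.
Its neighbours: Dave, Karl.
Then their neighbours: Bob, Liam, Pia.
Nothing further is reachable.

Bob, Dave, Eve, Karl, Liam, Pia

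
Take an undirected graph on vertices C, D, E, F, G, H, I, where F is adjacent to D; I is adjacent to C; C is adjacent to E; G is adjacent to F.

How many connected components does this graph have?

From C: component {C, E, I}.
From D: component {D, F, G}.
From H: component {H}.
That's 3 components.

3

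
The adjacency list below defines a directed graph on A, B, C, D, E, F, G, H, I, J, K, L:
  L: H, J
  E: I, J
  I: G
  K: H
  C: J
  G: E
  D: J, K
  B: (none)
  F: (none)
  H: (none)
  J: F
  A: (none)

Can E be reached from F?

No

F has no outgoing edges, so nothing is reachable from it.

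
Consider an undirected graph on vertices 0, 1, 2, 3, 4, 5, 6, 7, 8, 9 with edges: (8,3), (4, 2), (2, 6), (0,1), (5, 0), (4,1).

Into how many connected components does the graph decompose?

4

From 0: component {0, 1, 2, 4, 5, 6}.
From 3: component {3, 8}.
From 7: component {7}.
From 9: component {9}.
That's 4 components.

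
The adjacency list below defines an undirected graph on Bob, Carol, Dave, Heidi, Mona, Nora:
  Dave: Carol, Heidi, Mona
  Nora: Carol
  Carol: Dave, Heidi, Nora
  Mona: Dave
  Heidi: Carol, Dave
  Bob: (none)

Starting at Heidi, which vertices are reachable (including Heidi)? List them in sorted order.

Carol, Dave, Heidi, Mona, Nora

Start at Heidi.
Its neighbours: Carol, Dave.
Then their neighbours: Mona, Nora.
Nothing further is reachable.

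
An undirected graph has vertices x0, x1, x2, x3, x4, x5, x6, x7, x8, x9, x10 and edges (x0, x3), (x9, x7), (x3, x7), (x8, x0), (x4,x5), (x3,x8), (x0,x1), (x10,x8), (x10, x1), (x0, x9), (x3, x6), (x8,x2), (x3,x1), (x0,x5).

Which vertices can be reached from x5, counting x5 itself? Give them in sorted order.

Start at x5.
Its neighbours: x0, x4.
Then their neighbours: x1, x3, x8, x9.
Then next layer: x2, x6, x7, x10.
Every vertex is now reached.

x0, x1, x2, x3, x4, x5, x6, x7, x8, x9, x10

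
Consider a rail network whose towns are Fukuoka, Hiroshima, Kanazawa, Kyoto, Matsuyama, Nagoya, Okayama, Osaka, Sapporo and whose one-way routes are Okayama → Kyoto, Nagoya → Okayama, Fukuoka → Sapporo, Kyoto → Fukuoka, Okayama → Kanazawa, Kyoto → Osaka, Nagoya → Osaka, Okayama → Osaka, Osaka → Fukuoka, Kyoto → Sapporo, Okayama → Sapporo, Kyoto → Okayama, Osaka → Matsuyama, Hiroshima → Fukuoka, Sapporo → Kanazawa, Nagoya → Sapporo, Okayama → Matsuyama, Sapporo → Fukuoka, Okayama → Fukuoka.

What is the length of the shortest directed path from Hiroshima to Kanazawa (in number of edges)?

Distance 0: Hiroshima.
Distance 1: Fukuoka.
Distance 2: Sapporo.
Distance 3: Kanazawa — contains Kanazawa.

3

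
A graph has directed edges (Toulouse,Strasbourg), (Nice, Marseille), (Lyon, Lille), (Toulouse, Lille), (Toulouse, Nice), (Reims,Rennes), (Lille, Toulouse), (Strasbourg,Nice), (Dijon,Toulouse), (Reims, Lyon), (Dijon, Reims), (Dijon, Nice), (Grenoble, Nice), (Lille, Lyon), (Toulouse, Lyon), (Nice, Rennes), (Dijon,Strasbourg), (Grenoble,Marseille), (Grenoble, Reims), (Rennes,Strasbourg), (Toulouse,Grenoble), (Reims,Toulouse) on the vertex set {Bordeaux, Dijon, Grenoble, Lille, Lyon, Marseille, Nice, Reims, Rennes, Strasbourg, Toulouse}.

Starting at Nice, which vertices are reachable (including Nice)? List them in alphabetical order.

Start at Nice.
Its neighbours: Marseille, Rennes.
Then their neighbours: Strasbourg.
Nothing further is reachable.

Marseille, Nice, Rennes, Strasbourg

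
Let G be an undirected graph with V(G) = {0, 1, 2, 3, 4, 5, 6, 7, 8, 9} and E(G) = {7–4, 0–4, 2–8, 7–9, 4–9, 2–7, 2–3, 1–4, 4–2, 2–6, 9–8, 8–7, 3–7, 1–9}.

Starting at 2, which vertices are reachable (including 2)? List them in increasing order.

Start at 2.
Its neighbours: 3, 4, 6, 7, 8.
Then their neighbours: 0, 1, 9.
Nothing further is reachable.

0, 1, 2, 3, 4, 6, 7, 8, 9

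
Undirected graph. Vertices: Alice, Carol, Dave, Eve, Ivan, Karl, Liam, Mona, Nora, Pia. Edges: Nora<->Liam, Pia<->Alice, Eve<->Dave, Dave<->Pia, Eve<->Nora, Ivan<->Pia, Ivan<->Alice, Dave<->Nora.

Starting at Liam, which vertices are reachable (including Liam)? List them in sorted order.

Start at Liam.
Its neighbours: Nora.
Then their neighbours: Dave, Eve.
Then next layer: Pia.
Then next layer: Alice, Ivan.
Nothing further is reachable.

Alice, Dave, Eve, Ivan, Liam, Nora, Pia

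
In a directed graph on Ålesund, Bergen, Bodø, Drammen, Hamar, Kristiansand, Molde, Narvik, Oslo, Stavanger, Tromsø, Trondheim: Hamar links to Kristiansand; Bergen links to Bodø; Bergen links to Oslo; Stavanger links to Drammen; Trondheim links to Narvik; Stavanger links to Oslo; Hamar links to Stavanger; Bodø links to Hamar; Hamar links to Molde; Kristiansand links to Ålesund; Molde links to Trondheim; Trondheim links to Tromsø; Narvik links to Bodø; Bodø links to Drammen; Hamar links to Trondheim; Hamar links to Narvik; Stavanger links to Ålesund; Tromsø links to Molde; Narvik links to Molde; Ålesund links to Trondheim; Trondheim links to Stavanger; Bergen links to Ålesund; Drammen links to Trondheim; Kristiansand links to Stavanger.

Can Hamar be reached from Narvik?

Yes

Explore from Narvik.
Distance 1: reach Bodø, Molde.
Distance 2: reach Drammen, Hamar, Trondheim.
Found Hamar.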